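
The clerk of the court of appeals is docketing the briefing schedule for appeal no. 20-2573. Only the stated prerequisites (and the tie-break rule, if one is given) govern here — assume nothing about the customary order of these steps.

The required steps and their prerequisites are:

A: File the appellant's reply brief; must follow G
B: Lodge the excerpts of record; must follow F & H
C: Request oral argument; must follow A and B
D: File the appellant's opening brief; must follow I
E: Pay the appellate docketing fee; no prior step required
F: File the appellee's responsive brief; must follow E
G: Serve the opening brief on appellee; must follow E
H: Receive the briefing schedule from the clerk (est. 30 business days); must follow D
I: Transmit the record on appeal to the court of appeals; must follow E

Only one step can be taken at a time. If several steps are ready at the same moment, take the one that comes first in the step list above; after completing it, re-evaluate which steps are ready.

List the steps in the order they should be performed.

Only E has no prerequisites, so it is first.
F, G and I are all available; F is listed earlier → F.
G and I are both available; G is listed earlier → G.
Ready: A and I. A is listed earlier → A.
That leaves I as the only ready step → I.
That leaves D as the only ready step → D.
H needed D, now all done → H.
Next only B has its prerequisites met → B.
C is the only step now ready → C.

E, F, G, A, I, D, H, B, C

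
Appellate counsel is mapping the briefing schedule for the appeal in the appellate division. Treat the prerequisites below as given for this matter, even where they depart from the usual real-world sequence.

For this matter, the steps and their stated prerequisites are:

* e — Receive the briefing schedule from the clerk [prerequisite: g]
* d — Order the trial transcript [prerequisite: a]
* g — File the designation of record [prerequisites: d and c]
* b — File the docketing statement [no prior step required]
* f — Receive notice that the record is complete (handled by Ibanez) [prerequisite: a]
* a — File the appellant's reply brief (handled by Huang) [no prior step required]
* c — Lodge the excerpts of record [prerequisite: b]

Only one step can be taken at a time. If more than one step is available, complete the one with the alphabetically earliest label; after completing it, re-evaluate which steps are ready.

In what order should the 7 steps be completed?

a and b have no prerequisites; a has the earlier label, so a is first.
d and f now also ready, so the ready set is {b, d, f}; b has the earlier label → b.
Now c, d and f have their prerequisites met. c has the earlier label, so c next.
d and f are both available; d has the earlier label → d.
Ready: f and g. f has the earlier label → f.
g is the only step now ready → g.
e is the only step now ready → e.

a b c d f g e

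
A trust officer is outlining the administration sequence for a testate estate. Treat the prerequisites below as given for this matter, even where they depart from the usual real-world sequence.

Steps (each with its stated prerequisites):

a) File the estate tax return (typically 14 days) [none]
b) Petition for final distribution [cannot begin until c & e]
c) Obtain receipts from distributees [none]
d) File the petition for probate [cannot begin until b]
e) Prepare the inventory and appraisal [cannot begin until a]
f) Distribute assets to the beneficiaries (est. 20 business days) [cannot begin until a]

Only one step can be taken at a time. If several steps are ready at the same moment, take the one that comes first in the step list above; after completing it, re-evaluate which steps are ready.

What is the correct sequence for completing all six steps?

Nothing is required for a and c. a is listed earlier → a first.
e and f now also ready, so the ready set is {c, e, f}; c is listed earlier → c.
e and f are both available; e is listed earlier → e.
b and f are both available; b is listed earlier → b.
d and f are both available; d is listed earlier → d.
Next only f has its prerequisites met → f.

a, c, e, b, d, f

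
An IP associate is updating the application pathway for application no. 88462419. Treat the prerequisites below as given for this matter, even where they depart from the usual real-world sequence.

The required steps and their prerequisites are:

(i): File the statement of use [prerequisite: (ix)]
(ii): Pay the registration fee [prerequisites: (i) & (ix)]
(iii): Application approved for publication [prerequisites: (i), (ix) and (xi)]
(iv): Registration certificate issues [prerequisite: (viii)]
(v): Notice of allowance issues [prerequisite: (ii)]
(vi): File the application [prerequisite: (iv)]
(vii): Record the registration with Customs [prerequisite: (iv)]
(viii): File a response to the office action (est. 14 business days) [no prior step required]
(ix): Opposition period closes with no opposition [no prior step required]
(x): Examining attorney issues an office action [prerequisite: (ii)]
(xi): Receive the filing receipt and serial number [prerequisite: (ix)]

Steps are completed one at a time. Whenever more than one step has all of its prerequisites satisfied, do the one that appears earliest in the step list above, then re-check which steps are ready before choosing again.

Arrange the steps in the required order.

Nothing is required for (viii) and (ix). (viii) is listed earlier → (viii) first.
Ready: (iv) and (ix). (iv) is listed earlier → (iv).
(vi) and (vii) now also ready, so the ready set is {(vi), (vii), (ix)}; (vi) is listed earlier → (vi).
Now (vii) and (ix) have their prerequisites met. (vii) is listed earlier, so (vii) next.
(ix) is the only step now ready → (ix).
Now (i) and (xi) have their prerequisites met. (i) is listed earlier, so (i) next.
Now (ii) and (xi) have their prerequisites met. (ii) is listed earlier, so (ii) next.
(v) and (x) now also ready, so the ready set is {(v), (x), (xi)}; (v) is listed earlier → (v).
(x) and (xi) are both available; (x) is listed earlier → (x).
(xi) needed (ix), now all done → (xi).
(iii) is the only step now ready → (iii).

(viii), (iv), (vi), (vii), (ix), (i), (ii), (v), (x), (xi), (iii)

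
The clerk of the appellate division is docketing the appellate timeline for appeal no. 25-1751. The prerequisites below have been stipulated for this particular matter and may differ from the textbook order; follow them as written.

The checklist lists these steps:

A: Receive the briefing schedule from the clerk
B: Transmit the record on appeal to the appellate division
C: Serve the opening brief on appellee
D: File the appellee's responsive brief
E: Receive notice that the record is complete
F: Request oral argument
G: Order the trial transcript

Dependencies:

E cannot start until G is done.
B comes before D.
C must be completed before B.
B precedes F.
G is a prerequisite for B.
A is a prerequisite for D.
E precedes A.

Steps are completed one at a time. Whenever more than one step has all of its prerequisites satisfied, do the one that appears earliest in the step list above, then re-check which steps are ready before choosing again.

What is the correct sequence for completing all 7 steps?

C G B E A D F

Nothing is required for C and G. C is listed earlier → C first.
G is the only step now ready → G.
Ready: B and E. B is listed earlier → B.
F now also ready, so the ready set is {E, F}; E is listed earlier → E.
A now also ready, so the ready set is {A, F}; A is listed earlier → A.
Now D and F have their prerequisites met. D is listed earlier, so D next.
F needed B, now all done → F.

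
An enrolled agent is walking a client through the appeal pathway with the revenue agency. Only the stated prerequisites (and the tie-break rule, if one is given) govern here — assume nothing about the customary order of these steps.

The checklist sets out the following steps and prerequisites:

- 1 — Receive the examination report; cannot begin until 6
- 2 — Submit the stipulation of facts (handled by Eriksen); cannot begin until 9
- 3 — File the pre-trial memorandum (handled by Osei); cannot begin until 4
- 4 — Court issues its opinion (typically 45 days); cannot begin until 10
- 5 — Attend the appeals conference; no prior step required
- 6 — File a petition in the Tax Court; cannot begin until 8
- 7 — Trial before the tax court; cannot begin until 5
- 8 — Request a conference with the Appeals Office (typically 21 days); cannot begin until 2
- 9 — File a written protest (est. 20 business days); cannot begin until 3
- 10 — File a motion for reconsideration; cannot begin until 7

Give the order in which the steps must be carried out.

5 is the only step with nothing outstanding, so it goes first.
7 needed 5, now all done → 7.
10 needed 7, now all done → 10.
4 is the only step now ready → 4.
3 needed 4, now all done → 3.
That leaves 9 as the only ready step → 9.
2 needed 9, now all done → 2.
8 is the only step now ready → 8.
6 needed 8, now all done → 6.
1 needed 6, now all done → 1.

5, 7, 10, 4, 3, 9, 2, 8, 6, 1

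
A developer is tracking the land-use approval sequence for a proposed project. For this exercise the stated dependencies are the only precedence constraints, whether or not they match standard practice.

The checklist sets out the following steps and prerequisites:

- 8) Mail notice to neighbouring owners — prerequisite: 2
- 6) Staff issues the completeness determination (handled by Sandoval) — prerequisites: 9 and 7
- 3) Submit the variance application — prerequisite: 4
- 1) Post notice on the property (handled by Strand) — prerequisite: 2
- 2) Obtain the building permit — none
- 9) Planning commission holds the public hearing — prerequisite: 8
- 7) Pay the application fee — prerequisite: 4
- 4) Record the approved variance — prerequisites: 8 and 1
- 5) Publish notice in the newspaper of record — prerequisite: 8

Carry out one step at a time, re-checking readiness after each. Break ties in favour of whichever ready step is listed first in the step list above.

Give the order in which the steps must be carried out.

Only 2 has no prerequisites, so it is first.
Now 8 and 1 have their prerequisites met. 8 is listed earlier, so 8 next.
Ready: 1, 9 and 5. 1 is listed earlier → 1.
9, 4 and 5 are all available; 9 is listed earlier → 9.
Ready: 4 and 5. 4 is listed earlier → 4.
3 and 7 now also ready, so the ready set is {3, 7, 5}; 3 is listed earlier → 3.
7 and 5 are both available; 7 is listed earlier → 7.
6 and 5 are both available; 6 is listed earlier → 6.
That leaves 5 as the only ready step → 5.

2 → 8 → 1 → 9 → 4 → 3 → 7 → 6 → 5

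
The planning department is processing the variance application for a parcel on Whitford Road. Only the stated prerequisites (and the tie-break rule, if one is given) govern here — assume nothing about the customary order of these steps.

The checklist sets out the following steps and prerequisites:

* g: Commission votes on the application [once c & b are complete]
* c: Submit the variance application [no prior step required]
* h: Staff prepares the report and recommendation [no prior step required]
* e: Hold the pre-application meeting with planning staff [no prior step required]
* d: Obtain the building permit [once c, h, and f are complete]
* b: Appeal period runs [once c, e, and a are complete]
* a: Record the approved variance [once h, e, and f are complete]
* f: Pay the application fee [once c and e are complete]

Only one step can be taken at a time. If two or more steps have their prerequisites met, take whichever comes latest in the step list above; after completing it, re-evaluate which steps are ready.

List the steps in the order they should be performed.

Nothing is required for e, h and c. e is listed later → e first.
Ready: h and c. h is listed later → h.
c is the only step now ready → c.
Next only f has its prerequisites met → f.
Now a and d have their prerequisites met. a is listed later, so a next.
Ready: b and d. b is listed later → b.
g now also ready, so the ready set is {d, g}; d is listed later → d.
g needed b and c, now all done → g.

e h c f a b d g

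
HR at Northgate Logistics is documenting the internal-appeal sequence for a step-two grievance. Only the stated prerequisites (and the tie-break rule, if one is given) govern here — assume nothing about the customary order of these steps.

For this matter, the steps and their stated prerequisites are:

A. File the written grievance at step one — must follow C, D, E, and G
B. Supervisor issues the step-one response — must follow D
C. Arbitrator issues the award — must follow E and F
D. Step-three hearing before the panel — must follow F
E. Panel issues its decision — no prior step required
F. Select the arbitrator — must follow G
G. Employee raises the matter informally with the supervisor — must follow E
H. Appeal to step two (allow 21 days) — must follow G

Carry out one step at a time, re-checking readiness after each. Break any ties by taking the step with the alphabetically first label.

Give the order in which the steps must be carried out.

E, G, F, C, D, A, B, H

E is the only step with nothing outstanding, so it goes first.
G needed E, now all done → G.
Now F and H have their prerequisites met. F has the earlier label, so F next.
Now C, D and H have their prerequisites met. C has the earlier label, so C next.
Ready: D and H. D has the earlier label → D.
A and B now also ready, so the ready set is {A, B, H}; A has the earlier label → A.
Ready: B and H. B has the earlier label → B.
H needed G, now all done → H.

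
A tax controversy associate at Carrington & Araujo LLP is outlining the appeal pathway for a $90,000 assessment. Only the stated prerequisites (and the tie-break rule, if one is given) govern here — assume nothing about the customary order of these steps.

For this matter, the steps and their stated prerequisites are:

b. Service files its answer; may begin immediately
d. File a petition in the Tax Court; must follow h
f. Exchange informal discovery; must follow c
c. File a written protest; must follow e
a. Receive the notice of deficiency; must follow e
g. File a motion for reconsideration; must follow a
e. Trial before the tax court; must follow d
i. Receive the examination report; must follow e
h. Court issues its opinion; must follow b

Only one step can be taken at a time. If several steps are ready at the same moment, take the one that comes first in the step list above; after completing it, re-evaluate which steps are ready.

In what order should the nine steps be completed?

b, h, d, e, c, f, a, g, i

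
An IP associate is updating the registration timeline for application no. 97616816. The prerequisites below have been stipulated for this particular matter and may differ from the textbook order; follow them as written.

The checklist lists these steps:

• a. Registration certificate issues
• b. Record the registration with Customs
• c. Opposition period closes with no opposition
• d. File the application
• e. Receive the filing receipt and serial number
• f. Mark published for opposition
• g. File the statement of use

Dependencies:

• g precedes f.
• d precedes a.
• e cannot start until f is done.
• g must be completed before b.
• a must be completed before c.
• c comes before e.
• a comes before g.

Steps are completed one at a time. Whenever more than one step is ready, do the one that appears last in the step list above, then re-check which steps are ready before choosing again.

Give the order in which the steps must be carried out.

d, a, g, f, c, e, b

d has no prerequisites → d first.
a needed d, now all done → a.
Ready: g and c. g is listed later → g.
f, c and b are all available; f is listed later → f.
Now c and b have their prerequisites met. c is listed later, so c next.
Ready: e and b. e is listed later → e.
Next only b has its prerequisites met → b.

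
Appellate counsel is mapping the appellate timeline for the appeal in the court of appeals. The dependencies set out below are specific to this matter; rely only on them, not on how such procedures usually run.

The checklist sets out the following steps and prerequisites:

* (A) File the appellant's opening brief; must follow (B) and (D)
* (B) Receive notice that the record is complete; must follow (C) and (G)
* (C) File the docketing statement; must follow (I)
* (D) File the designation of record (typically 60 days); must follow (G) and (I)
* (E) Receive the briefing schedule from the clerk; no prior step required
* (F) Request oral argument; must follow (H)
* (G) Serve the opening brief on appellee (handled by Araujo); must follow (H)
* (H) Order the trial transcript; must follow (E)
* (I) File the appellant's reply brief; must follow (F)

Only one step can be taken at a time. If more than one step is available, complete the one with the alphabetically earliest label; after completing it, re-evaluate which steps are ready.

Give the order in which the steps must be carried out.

(E) is the only step with nothing outstanding, so it goes first.
Next only (H) has its prerequisites met → (H).
(F) and (G) are both available; (F) has the earlier label → (F).
(I) now also ready, so the ready set is {(G), (I)}; (G) has the earlier label → (G).
Next only (I) has its prerequisites met → (I).
(C) and (D) are both available; (C) has the earlier label → (C).
(B) now also ready, so the ready set is {(B), (D)}; (B) has the earlier label → (B).
Next only (D) has its prerequisites met → (D).
That leaves (A) as the only ready step → (A).

(E) (H) (F) (G) (I) (C) (B) (D) (A)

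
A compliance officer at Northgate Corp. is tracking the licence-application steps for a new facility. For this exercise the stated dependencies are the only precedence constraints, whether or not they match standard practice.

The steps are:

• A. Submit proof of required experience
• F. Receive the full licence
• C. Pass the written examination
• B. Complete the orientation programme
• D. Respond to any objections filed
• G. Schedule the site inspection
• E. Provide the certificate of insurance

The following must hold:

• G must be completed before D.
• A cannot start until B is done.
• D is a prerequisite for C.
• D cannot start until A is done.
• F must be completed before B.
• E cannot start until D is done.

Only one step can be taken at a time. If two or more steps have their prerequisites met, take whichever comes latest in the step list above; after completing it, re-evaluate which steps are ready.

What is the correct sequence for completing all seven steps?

G, F, B, A, D, E, C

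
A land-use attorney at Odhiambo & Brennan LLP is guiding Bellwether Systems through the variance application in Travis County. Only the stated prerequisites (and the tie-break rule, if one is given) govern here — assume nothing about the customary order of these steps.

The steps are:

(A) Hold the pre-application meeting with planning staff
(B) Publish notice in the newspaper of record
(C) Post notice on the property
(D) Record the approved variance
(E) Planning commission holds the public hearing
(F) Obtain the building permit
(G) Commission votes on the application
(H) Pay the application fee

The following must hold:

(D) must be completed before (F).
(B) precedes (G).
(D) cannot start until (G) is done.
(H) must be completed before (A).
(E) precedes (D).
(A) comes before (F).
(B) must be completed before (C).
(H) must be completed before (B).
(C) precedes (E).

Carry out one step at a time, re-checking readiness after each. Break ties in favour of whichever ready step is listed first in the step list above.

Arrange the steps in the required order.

(H) has no prerequisites → (H) first.
Now (A) and (B) have their prerequisites met. (A) is listed earlier, so (A) next.
(B) is the only step now ready → (B).
Ready: (C) and (G). (C) is listed earlier → (C).
(E) and (G) are both available; (E) is listed earlier → (E).
(G) is the only step now ready → (G).
(D) needed (E) and (G), now all done → (D).
(F) needed (A) and (D), now all done → (F).

(H) → (A) → (B) → (C) → (E) → (G) → (D) → (F)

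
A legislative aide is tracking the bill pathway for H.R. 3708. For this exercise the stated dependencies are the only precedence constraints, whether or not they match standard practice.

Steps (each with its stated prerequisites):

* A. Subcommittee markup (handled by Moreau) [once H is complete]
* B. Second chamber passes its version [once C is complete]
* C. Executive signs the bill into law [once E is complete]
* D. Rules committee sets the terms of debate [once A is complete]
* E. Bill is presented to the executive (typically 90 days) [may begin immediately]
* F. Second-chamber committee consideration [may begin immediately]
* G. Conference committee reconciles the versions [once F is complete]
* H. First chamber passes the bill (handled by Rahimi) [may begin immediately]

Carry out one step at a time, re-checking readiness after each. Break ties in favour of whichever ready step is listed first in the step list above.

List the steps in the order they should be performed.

E, C, B, F, G, H, A, D

Nothing is required for E, F and H. E is listed earlier → E first.
C now also ready, so the ready set is {C, F, H}; C is listed earlier → C.
B now also ready, so the ready set is {B, F, H}; B is listed earlier → B.
Ready: F and H. F is listed earlier → F.
G now also ready, so the ready set is {G, H}; G is listed earlier → G.
That leaves H as the only ready step → H.
That leaves A as the only ready step → A.
D needed A, now all done → D.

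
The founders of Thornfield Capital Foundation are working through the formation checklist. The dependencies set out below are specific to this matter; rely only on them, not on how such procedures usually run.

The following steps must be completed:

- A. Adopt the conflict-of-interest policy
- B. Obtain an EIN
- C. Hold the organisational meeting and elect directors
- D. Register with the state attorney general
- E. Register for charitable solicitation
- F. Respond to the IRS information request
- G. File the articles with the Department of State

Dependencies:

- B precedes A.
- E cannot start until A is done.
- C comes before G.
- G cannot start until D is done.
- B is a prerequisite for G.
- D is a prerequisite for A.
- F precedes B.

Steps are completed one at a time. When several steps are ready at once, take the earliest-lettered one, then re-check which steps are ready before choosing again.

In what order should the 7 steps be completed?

C D F B A E G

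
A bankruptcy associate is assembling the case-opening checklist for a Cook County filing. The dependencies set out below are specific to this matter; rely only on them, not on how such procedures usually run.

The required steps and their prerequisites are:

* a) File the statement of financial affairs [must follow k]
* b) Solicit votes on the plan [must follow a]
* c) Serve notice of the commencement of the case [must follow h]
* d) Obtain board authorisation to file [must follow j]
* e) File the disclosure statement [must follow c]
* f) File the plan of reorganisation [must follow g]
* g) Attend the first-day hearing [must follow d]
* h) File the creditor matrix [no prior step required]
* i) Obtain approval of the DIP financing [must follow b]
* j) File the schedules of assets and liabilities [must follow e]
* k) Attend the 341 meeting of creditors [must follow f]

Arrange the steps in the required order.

h c e j d g f k a b i

Only h has no prerequisites, so it is first.
c needed h, now all done → c.
That leaves e as the only ready step → e.
j needed e, now all done → j.
d is the only step now ready → d.
g needed d, now all done → g.
f is the only step now ready → f.
That leaves k as the only ready step → k.
Next only a has its prerequisites met → a.
b needed a, now all done → b.
Next only i has its prerequisites met → i.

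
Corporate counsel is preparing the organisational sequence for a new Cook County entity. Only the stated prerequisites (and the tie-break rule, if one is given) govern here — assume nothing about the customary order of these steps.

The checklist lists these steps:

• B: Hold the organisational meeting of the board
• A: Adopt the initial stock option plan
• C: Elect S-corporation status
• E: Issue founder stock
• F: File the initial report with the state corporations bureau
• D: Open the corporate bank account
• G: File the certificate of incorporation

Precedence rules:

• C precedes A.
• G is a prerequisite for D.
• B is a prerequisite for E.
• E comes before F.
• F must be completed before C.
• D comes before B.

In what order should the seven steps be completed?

G is the only step with nothing outstanding, so it goes first.
Next only D has its prerequisites met → D.
B needed D, now all done → B.
That leaves E as the only ready step → E.
That leaves F as the only ready step → F.
C needed F, now all done → C.
Next only A has its prerequisites met → A.

G D B E F C A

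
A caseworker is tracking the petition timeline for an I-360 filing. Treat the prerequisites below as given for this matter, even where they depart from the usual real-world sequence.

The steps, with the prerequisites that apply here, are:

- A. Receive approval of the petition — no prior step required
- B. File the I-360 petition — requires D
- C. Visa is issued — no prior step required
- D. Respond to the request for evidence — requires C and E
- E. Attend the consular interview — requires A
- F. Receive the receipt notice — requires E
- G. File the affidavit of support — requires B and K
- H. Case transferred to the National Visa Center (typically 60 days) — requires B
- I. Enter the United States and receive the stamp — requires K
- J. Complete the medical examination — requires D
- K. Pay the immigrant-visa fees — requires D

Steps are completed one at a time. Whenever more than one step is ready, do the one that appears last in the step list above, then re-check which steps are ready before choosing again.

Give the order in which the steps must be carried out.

C, A, E, F, D, K, J, I, B, H, G

C and A have no prerequisites; C is listed later, so C is first.
Next only A has its prerequisites met → A.
E needed A, now all done → E.
F and D are both available; F is listed later → F.
D is the only step now ready → D.
K, J and B are all available; K is listed later → K.
I now also ready, so the ready set is {J, I, B}; J is listed later → J.
Now I and B have their prerequisites met. I is listed later, so I next.
B needed D, now all done → B.
Now H and G have their prerequisites met. H is listed later, so H next.
Next only G has its prerequisites met → G.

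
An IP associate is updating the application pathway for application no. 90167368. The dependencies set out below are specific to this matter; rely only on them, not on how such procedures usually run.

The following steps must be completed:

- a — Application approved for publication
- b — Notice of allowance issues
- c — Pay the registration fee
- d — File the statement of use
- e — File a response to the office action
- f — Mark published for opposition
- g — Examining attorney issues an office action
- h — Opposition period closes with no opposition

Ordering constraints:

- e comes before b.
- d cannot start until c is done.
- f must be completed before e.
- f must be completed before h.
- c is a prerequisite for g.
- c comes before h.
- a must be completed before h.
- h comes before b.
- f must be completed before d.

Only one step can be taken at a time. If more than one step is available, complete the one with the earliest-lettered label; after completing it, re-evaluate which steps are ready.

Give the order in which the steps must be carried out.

a → c → f → d → e → g → h → b

Nothing is required for a, c and f. a has the earlier label → a first.
Ready: c and f. c has the earlier label → c.
g now also ready, so the ready set is {f, g}; f has the earlier label → f.
d, e and h now also ready, so the ready set is {d, e, g, h}; d has the earlier label → d.
Now e, g and h have their prerequisites met. e has the earlier label, so e next.
Now g and h have their prerequisites met. g has the earlier label, so g next.
h needed a, c and f, now all done → h.
b needed e and h, now all done → b.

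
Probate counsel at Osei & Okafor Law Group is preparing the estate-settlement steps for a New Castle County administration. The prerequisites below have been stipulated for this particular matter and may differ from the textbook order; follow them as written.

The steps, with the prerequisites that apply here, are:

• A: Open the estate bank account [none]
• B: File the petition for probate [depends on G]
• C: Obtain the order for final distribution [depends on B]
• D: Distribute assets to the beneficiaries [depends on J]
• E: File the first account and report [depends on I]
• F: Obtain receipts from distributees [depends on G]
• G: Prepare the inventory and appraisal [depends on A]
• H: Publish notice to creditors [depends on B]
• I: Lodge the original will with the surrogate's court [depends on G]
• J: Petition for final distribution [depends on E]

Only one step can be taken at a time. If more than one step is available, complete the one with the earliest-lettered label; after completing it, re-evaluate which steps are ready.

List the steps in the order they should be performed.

Only A has no prerequisites, so it is first.
That leaves G as the only ready step → G.
Ready: B, F and I. B has the earlier label → B.
C and H now also ready, so the ready set is {C, F, H, I}; C has the earlier label → C.
F, H and I are all available; F has the earlier label → F.
Now H and I have their prerequisites met. H has the earlier label, so H next.
I is the only step now ready → I.
E is the only step now ready → E.
J needed E, now all done → J.
That leaves D as the only ready step → D.

A → G → B → C → F → H → I → E → J → D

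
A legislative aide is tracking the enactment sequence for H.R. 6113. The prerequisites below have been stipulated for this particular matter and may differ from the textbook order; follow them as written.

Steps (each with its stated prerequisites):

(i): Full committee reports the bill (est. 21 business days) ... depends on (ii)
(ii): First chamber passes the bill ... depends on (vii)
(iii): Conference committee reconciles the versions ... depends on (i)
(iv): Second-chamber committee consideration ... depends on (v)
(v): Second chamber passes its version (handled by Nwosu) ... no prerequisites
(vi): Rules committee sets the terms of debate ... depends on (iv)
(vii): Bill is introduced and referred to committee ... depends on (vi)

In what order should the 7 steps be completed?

(v) (iv) (vi) (vii) (ii) (i) (iii)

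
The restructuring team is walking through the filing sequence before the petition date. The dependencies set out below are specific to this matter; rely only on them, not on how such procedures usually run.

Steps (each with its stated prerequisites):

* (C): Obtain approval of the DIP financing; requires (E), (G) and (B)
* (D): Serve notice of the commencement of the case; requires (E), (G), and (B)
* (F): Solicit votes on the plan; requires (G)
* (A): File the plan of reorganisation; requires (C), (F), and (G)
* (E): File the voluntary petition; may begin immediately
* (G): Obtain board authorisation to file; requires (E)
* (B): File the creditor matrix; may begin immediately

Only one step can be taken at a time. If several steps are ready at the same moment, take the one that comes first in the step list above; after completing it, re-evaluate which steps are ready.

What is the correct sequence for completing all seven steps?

(E), (G), (F), (B), (C), (D), (A)

Nothing is required for (E) and (B). (E) is listed earlier → (E) first.
Ready: (G) and (B). (G) is listed earlier → (G).
(F) now also ready, so the ready set is {(F), (B)}; (F) is listed earlier → (F).
Next only (B) has its prerequisites met → (B).
Now (C) and (D) have their prerequisites met. (C) is listed earlier, so (C) next.
(A) now also ready, so the ready set is {(D), (A)}; (D) is listed earlier → (D).
Next only (A) has its prerequisites met → (A).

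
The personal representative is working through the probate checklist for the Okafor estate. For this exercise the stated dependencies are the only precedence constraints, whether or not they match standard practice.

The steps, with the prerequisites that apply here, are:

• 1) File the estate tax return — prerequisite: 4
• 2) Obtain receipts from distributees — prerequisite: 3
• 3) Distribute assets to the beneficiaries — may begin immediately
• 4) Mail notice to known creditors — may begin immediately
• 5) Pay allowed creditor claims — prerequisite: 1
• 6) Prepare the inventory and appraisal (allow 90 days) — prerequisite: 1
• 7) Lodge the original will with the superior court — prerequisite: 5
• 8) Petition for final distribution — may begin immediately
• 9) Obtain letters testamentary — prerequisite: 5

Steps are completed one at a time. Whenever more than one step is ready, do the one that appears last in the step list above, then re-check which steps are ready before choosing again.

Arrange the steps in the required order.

8, 4 and 3 have no prerequisites; 8 is listed later, so 8 is first.
4 and 3 are both available; 4 is listed later → 4.
3 and 1 are both available; 3 is listed later → 3.
Now 2 and 1 have their prerequisites met. 2 is listed later, so 2 next.
1 needed 4, now all done → 1.
Now 6 and 5 have their prerequisites met. 6 is listed later, so 6 next.
5 is the only step now ready → 5.
Ready: 9 and 7. 9 is listed later → 9.
7 is the only step now ready → 7.

8 4 3 2 1 6 5 9 7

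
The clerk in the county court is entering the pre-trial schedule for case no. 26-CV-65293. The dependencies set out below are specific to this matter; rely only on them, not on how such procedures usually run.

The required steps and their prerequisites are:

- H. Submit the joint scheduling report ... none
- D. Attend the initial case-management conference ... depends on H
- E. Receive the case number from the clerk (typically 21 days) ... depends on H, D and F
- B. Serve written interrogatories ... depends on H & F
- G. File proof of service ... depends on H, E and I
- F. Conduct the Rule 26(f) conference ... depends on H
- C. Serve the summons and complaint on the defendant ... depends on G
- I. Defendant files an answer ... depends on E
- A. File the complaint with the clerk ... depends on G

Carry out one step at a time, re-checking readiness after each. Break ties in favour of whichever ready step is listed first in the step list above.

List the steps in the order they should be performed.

H has no prerequisites → H first.
D and F are both available; D is listed earlier → D.
That leaves F as the only ready step → F.
Ready: E and B. E is listed earlier → E.
B and I are both available; B is listed earlier → B.
Next only I has its prerequisites met → I.
G is the only step now ready → G.
Ready: C and A. C is listed earlier → C.
A needed G, now all done → A.

H → D → F → E → B → I → G → C → A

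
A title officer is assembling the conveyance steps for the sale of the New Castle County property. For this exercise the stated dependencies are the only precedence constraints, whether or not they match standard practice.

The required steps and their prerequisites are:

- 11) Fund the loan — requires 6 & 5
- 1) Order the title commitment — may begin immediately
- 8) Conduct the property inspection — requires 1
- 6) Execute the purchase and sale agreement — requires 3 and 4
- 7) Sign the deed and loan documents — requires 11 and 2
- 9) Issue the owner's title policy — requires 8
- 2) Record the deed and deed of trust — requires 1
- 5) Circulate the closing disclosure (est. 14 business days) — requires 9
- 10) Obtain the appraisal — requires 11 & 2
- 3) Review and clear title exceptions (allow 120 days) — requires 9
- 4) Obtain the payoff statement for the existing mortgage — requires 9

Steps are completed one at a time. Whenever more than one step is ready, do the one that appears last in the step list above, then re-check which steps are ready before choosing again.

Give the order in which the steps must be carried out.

1 has no prerequisites → 1 first.
2 and 8 are both available; 2 is listed later → 2.
Next only 8 has its prerequisites met → 8.
That leaves 9 as the only ready step → 9.
Now 4, 3 and 5 have their prerequisites met. 4 is listed later, so 4 next.
3 and 5 are both available; 3 is listed later → 3.
Now 5 and 6 have their prerequisites met. 5 is listed later, so 5 next.
Next only 6 has its prerequisites met → 6.
That leaves 11 as the only ready step → 11.
Ready: 10 and 7. 10 is listed later → 10.
7 is the only step now ready → 7.

1 → 2 → 8 → 9 → 4 → 3 → 5 → 6 → 11 → 10 → 7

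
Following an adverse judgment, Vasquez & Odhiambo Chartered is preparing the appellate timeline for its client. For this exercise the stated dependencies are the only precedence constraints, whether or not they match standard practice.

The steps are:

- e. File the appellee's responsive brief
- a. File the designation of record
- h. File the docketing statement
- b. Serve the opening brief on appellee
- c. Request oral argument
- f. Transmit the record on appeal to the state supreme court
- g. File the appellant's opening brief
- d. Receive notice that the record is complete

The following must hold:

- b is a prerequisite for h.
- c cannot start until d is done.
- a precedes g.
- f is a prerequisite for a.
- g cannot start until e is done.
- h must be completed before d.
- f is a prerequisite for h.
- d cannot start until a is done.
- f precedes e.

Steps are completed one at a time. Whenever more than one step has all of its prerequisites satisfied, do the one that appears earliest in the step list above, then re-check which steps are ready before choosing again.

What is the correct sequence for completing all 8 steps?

Nothing is required for b and f. b is listed earlier → b first.
f is the only step now ready → f.
Now e, a and h have their prerequisites met. e is listed earlier, so e next.
a and h are both available; a is listed earlier → a.
g now also ready, so the ready set is {h, g}; h is listed earlier → h.
Now g and d have their prerequisites met. g is listed earlier, so g next.
Next only d has its prerequisites met → d.
That leaves c as the only ready step → c.

b → f → e → a → h → g → d → c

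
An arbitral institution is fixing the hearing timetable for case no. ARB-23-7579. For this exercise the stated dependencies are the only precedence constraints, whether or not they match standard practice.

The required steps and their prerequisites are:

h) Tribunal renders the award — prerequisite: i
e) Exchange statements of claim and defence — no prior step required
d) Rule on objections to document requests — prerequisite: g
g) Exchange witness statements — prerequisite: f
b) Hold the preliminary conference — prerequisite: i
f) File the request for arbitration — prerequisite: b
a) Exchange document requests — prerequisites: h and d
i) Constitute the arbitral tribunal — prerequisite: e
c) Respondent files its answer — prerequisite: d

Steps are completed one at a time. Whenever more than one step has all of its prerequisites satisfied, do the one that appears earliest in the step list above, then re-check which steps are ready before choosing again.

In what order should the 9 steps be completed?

e i h b f g d a c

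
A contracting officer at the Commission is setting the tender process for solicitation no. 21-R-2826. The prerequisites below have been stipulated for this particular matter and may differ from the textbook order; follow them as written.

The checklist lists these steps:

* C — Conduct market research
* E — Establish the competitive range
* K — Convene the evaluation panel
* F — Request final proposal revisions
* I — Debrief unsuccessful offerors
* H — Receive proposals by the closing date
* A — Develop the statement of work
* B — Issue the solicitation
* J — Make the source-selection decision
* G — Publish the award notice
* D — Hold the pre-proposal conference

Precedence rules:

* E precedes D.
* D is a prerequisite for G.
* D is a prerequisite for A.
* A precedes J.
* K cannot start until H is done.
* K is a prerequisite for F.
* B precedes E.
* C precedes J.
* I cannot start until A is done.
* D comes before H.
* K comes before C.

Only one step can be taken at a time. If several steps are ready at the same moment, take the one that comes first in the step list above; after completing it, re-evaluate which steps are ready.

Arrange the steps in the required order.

B has no prerequisites → B first.
E is the only step now ready → E.
That leaves D as the only ready step → D.
Now H, A and G have their prerequisites met. H is listed earlier, so H next.
K now also ready, so the ready set is {K, A, G}; K is listed earlier → K.
Now C, F, A and G have their prerequisites met. C is listed earlier, so C next.
Ready: F, A and G. F is listed earlier → F.
A and G are both available; A is listed earlier → A.
I and J now also ready, so the ready set is {I, J, G}; I is listed earlier → I.
Ready: J and G. J is listed earlier → J.
G needed D, now all done → G.

B, E, D, H, K, C, F, A, I, J, G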